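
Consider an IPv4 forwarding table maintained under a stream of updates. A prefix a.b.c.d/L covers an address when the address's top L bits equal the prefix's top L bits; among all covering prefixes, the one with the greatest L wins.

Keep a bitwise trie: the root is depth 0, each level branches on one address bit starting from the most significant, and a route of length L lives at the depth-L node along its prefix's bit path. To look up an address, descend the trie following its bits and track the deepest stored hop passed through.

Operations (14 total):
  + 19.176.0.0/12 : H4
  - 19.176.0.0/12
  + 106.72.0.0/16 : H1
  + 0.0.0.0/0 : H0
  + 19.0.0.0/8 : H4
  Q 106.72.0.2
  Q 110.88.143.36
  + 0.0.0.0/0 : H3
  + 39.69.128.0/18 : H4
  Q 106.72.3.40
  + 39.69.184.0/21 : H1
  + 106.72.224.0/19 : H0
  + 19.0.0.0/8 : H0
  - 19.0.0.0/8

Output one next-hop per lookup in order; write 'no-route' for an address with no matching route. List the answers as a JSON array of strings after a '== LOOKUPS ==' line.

Process each operation:
  + 19.176.0.0/12 (H4) depth=12
  del 19.176.0.0/12 (clear depth 12)
  + 106.72.0.0/16 (H1) depth=16
  + 0.0.0.0/0 (H0) depth=0
  + 19.0.0.0/8 (H4) depth=8
  Q 106.72.0.2: descend 0110101001001000 ; hops seen [H0,H1] ; pick H1
  Q 110.88.143.36: descend 01101 ; hops seen [H0] ; pick H0
  + 0.0.0.0/0 (H3) depth=0
  + 39.69.128.0/18 (H4) depth=18
  Q 106.72.3.40: descend 0110101001001000 ; hops seen [H3,H1] ; pick H1
  + 39.69.184.0/21 (H1) depth=21
  + 106.72.224.0/19 (H0) depth=19
  + 19.0.0.0/8 (H0) depth=8
  del 19.0.0.0/8 (clear depth 8)

== LOOKUPS ==
["H1","H0","H1"]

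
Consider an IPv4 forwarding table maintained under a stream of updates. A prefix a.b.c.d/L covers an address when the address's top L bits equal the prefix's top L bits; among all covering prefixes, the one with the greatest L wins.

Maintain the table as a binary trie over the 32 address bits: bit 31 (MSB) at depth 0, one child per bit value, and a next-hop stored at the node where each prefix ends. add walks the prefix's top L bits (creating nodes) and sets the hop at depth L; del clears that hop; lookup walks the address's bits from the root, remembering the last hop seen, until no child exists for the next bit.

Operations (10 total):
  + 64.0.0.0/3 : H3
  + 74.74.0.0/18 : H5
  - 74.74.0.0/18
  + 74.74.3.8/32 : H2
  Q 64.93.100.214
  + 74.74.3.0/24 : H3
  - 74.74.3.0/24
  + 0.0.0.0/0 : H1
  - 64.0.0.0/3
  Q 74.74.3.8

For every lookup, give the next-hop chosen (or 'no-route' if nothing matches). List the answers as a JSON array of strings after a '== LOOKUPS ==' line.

Apply in order:
  + 64.0.0.0/3 (H3) depth=3
  + 74.74.0.0/18 (H5) depth=18
  del 74.74.0.0/18 (clear depth 18)
  + 74.74.3.8/32 (H2) depth=32
  ? 64.93.100.214  path d0:-→d1:-→d2:-→d3:H3→d4:-  best=H3
  + 74.74.3.0/24 (H3) depth=24
  del 74.74.3.0/24 (clear depth 24)
  + 0.0.0.0/0 (H1) depth=0
  del 64.0.0.0/3 (clear depth 3)
  ? 74.74.3.8  path d0:H1→d1:-→d2:-→d3:-→d4:-→d5:-→d6:-→d7:-→d8:-→d9:-→d10:-→d11:-→d12:-→d13:-→d14:-→d15:-→d16:-→d17:-→d18:-→d19:-→d20:-→d21:-→d22:-→d23:-→d24:-→d25:-→d26:-→d27:-→d28:-→d29:-→d30:-→d31:-→d32:H2  best=H2

== LOOKUPS ==
["H3","H2"]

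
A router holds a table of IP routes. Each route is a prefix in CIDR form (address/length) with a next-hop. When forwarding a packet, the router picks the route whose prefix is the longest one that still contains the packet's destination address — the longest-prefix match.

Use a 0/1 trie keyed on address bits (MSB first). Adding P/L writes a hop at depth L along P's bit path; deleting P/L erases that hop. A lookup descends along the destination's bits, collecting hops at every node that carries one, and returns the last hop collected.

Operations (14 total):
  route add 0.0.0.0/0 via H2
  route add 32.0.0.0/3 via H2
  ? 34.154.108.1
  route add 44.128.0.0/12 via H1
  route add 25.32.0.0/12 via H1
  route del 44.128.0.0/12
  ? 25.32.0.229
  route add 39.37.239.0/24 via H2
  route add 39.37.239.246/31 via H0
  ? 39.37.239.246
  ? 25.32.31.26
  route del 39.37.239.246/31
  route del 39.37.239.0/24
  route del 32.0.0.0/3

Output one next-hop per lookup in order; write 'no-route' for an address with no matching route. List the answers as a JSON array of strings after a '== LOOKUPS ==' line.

Apply in order:
  + 0.0.0.0/0 (H2) depth=0
  + 32.0.0.0/3 (H2) depth=3
  ? 34.154.108.1  path d0:H2→d1:-→d2:-→d3:H2  best=H2
  + 44.128.0.0/12 (H1) depth=12
  + 25.32.0.0/12 (H1) depth=12
  - 44.128.0.0/12 clear@12
  ? 25.32.0.229  path d0:H2→d1:-→d2:-→d3:-→d4:-→d5:-→d6:-→d7:-→d8:-→d9:-→d10:-→d11:-→d12:H1  best=H1
  + 39.37.239.0/24 (H2) depth=24
  + 39.37.239.246/31 (H0) depth=31
  ? 39.37.239.246  path d0:H2→d1:-→d2:-→d3:H2→d4:-→d5:-→d6:-→d7:-→d8:-→d9:-→d10:-→d11:-→d12:-→d13:-→d14:-→d15:-→d16:-→d17:-→d18:-→d19:-→d20:-→d21:-→d22:-→d23:-→d24:H2→d25:-→d26:-→d27:-→d28:-→d29:-→d30:-→d31:H0  best=H0
  ? 25.32.31.26  path d0:H2→d1:-→d2:-→d3:-→d4:-→d5:-→d6:-→d7:-→d8:-→d9:-→d10:-→d11:-→d12:H1  best=H1
  - 39.37.239.246/31 clear@31
  - 39.37.239.0/24 clear@24
  - 32.0.0.0/3 clear@3

== LOOKUPS ==
["H2","H1","H0","H1"]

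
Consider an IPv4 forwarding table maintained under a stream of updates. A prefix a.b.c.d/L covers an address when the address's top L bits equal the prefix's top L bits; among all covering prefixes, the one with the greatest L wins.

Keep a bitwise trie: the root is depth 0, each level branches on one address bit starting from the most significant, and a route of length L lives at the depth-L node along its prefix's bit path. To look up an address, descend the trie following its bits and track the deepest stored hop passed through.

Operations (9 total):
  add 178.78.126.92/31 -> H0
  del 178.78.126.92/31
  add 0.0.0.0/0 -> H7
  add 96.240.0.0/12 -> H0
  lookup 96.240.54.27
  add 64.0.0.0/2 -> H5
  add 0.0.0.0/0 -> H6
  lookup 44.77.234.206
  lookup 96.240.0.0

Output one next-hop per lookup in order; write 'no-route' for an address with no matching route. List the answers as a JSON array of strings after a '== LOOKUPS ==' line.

Process each operation:
  add 178.78.126.92/31 -> H0 at depth 31
  del 178.78.126.92/31 (clear depth 31)
  add 0.0.0.0/0 -> H7 at depth 0
  add 96.240.0.0/12 -> H0 at depth 12
  ? 96.240.54.27  path d0:H7→d1:-→d2:-→d3:-→d4:-→d5:-→d6:-→d7:-→d8:-→d9:-→d10:-→d11:-→d12:H0  best=H0
  add 64.0.0.0/2 -> H5 at depth 2
  add 0.0.0.0/0 -> H6 at depth 0
  ? 44.77.234.206  path d0:H6→d1:-  best=H6
  ? 96.240.0.0  path d0:H6→d1:-→d2:H5→d3:-→d4:-→d5:-→d6:-→d7:-→d8:-→d9:-→d10:-→d11:-→d12:H0  best=H0

== LOOKUPS ==
["H0","H6","H0"]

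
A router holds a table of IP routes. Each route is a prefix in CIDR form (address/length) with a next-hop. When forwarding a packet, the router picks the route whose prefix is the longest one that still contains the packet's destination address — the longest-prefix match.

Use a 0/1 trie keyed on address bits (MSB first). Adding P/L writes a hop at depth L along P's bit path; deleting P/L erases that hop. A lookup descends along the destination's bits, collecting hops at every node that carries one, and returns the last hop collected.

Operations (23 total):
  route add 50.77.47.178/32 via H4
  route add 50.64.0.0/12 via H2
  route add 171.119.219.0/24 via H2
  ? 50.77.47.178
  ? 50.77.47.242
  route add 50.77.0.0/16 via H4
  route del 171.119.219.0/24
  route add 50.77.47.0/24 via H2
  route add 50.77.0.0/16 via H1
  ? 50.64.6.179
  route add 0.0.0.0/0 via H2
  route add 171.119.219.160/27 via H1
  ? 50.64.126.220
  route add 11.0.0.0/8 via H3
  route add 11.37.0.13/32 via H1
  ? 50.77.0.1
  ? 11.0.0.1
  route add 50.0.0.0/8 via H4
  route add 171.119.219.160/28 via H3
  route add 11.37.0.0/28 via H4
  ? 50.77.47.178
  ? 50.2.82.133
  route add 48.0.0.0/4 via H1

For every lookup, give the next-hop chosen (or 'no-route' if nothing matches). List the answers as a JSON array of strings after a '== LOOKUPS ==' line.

Apply in order:
  add 50.77.47.178/32 -> H4 at depth 32
  add 50.64.0.0/12 -> H2 at depth 12
  add 171.119.219.0/24 -> H2 at depth 24
  lookup 50.77.47.178: bits 00110010010011010010111110110010 walk d0:-→d1:-→d2:-→d3:-→d4:-→d5:-→d6:-→d7:-→d8:-→d9:-→d10:-→d11:-→d12:H2→d13:-→d14:-→d15:-→d16:-→d17:-→d18:-→d19:-→d20:-→d21:-→d22:-→d23:-→d24:-→d25:-→d26:-→d27:-→d28:-→d29:-→d30:-→d31:-→d32:H4 -> H4
  lookup 50.77.47.242: bits 0011001001001101001011111 walk d0:-→d1:-→d2:-→d3:-→d4:-→d5:-→d6:-→d7:-→d8:-→d9:-→d10:-→d11:-→d12:H2→d13:-→d14:-→d15:-→d16:-→d17:-→d18:-→d19:-→d20:-→d21:-→d22:-→d23:-→d24:-→d25:- -> H2
  add 50.77.0.0/16 -> H4 at depth 16
  - 171.119.219.0/24 clear@24
  add 50.77.47.0/24 -> H2 at depth 24
  add 50.77.0.0/16 -> H1 at depth 16
  lookup 50.64.6.179: bits 001100100100 walk d0:-→d1:-→d2:-→d3:-→d4:-→d5:-→d6:-→d7:-→d8:-→d9:-→d10:-→d11:-→d12:H2 -> H2
  add 0.0.0.0/0 -> H2 at depth 0
  add 171.119.219.160/27 -> H1 at depth 27
  lookup 50.64.126.220: bits 001100100100 walk d0:H2→d1:-→d2:-→d3:-→d4:-→d5:-→d6:-→d7:-→d8:-→d9:-→d10:-→d11:-→d12:H2 -> H2
  add 11.0.0.0/8 -> H3 at depth 8
  add 11.37.0.13/32 -> H1 at depth 32
  lookup 50.77.0.1: bits 001100100100110100 walk d0:H2→d1:-→d2:-→d3:-→d4:-→d5:-→d6:-→d7:-→d8:-→d9:-→d10:-→d11:-→d12:H2→d13:-→d14:-→d15:-→d16:H1→d17:-→d18:- -> H1
  lookup 11.0.0.1: bits 0000101100 walk d0:H2→d1:-→d2:-→d3:-→d4:-→d5:-→d6:-→d7:-→d8:H3→d9:-→d10:- -> H3
  add 50.0.0.0/8 -> H4 at depth 8
  add 171.119.219.160/28 -> H3 at depth 28
  add 11.37.0.0/28 -> H4 at depth 28
  lookup 50.77.47.178: bits 00110010010011010010111110110010 walk d0:H2→d1:-→d2:-→d3:-→d4:-→d5:-→d6:-→d7:-→d8:H4→d9:-→d10:-→d11:-→d12:H2→d13:-→d14:-→d15:-→d16:H1→d17:-→d18:-→d19:-→d20:-→d21:-→d22:-→d23:-→d24:H2→d25:-→d26:-→d27:-→d28:-→d29:-→d30:-→d31:-→d32:H4 -> H4
  lookup 50.2.82.133: bits 001100100 walk d0:H2→d1:-→d2:-→d3:-→d4:-→d5:-→d6:-→d7:-→d8:H4→d9:- -> H4
  add 48.0.0.0/4 -> H1 at depth 4

== LOOKUPS ==
["H4","H2","H2","H2","H1","H3","H4","H4"]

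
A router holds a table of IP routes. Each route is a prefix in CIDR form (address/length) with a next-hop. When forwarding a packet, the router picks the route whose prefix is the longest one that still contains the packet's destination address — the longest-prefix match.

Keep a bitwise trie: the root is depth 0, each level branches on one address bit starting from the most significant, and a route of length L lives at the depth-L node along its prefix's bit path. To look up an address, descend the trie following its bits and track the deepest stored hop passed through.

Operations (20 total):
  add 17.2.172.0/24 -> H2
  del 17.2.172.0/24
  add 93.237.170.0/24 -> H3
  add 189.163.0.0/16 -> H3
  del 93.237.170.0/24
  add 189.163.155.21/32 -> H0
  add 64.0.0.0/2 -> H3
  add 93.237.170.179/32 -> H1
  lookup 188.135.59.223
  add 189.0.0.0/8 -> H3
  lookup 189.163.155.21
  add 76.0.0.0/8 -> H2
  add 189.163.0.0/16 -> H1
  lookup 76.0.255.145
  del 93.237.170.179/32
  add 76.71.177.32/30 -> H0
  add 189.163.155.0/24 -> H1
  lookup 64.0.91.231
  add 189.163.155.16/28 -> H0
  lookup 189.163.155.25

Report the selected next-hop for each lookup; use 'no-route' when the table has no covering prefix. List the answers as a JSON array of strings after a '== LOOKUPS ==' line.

Apply in order:
  + 17.2.172.0/24 (H2) depth=24
  del 17.2.172.0/24 (clear depth 24)
  + 93.237.170.0/24 (H3) depth=24
  + 189.163.0.0/16 (H3) depth=16
  del 93.237.170.0/24 (clear depth 24)
  + 189.163.155.21/32 (H0) depth=32
  + 64.0.0.0/2 (H3) depth=2
  + 93.237.170.179/32 (H1) depth=32
  ? 188.135.59.223  path d0:-→d1:-→d2:-→d3:-→d4:-→d5:-→d6:-→d7:-  best=no-route
  + 189.0.0.0/8 (H3) depth=8
  ? 189.163.155.21  path d0:-→d1:-→d2:-→d3:-→d4:-→d5:-→d6:-→d7:-→d8:H3→d9:-→d10:-→d11:-→d12:-→d13:-→d14:-→d15:-→d16:H3→d17:-→d18:-→d19:-→d20:-→d21:-→d22:-→d23:-→d24:-→d25:-→d26:-→d27:-→d28:-→d29:-→d30:-→d31:-→d32:H0  best=H0
  + 76.0.0.0/8 (H2) depth=8
  + 189.163.0.0/16 (H1) depth=16
  ? 76.0.255.145  path d0:-→d1:-→d2:H3→d3:-→d4:-→d5:-→d6:-→d7:-→d8:H2  best=H2
  del 93.237.170.179/32 (clear depth 32)
  + 76.71.177.32/30 (H0) depth=30
  + 189.163.155.0/24 (H1) depth=24
  ? 64.0.91.231  path d0:-→d1:-→d2:H3→d3:-→d4:-  best=H3
  + 189.163.155.16/28 (H0) depth=28
  ? 189.163.155.25  path d0:-→d1:-→d2:-→d3:-→d4:-→d5:-→d6:-→d7:-→d8:H3→d9:-→d10:-→d11:-→d12:-→d13:-→d14:-→d15:-→d16:H1→d17:-→d18:-→d19:-→d20:-→d21:-→d22:-→d23:-→d24:H1→d25:-→d26:-→d27:-→d28:H0  best=H0

== LOOKUPS ==
["no-route","H0","H2","H3","H0"]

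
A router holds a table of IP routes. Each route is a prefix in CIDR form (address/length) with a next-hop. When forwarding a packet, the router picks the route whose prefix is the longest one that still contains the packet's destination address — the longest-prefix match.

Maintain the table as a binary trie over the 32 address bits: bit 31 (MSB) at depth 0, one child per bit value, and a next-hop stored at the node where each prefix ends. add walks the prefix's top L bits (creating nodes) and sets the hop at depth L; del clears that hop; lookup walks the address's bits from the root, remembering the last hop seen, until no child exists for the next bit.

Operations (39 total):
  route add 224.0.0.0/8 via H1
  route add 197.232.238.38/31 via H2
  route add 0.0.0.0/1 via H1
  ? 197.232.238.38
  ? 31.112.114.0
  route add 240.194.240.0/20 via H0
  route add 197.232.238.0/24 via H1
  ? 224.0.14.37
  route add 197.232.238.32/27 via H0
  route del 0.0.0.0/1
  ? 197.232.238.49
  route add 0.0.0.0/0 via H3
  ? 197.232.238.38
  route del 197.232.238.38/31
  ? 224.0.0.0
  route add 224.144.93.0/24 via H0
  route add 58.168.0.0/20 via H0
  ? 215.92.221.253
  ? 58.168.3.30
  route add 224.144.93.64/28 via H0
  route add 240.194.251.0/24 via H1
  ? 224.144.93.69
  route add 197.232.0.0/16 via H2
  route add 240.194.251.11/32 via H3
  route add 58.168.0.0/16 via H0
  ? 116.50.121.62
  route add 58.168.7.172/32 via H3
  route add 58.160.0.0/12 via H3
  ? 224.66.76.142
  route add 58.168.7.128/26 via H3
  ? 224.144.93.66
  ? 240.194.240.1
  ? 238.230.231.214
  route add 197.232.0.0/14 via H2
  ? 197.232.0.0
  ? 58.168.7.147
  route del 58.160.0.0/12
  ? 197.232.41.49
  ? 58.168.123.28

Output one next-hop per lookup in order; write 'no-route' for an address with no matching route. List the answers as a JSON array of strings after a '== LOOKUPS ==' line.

Process each operation:
  + 224.0.0.0/8 (H1) depth=8
  + 197.232.238.38/31 (H2) depth=31
  + 0.0.0.0/1 (H1) depth=1
  Q 197.232.238.38: descend 1100010111101000111011100010011 ; hops seen [H2] ; pick H2
  Q 31.112.114.0: descend 0 ; hops seen [H1] ; pick H1
  + 240.194.240.0/20 (H0) depth=20
  + 197.232.238.0/24 (H1) depth=24
  Q 224.0.14.37: descend 11100000 ; hops seen [H1] ; pick H1
  + 197.232.238.32/27 (H0) depth=27
  - 0.0.0.0/1 clear@1
  Q 197.232.238.49: descend 110001011110100011101110001 ; hops seen [H1,H0] ; pick H0
  + 0.0.0.0/0 (H3) depth=0
  Q 197.232.238.38: descend 1100010111101000111011100010011 ; hops seen [H3,H1,H0,H2] ; pick H2
  - 197.232.238.38/31 clear@31
  Q 224.0.0.0: descend 11100000 ; hops seen [H3,H1] ; pick H1
  + 224.144.93.0/24 (H0) depth=24
  + 58.168.0.0/20 (H0) depth=20
  Q 215.92.221.253: descend 110 ; hops seen [H3] ; pick H3
  Q 58.168.3.30: descend 00111010101010000000 ; hops seen [H3,H0] ; pick H0
  + 224.144.93.64/28 (H0) depth=28
  + 240.194.251.0/24 (H1) depth=24
  Q 224.144.93.69: descend 1110000010010000010111010100 ; hops seen [H3,H1,H0,H0] ; pick H0
  + 197.232.0.0/16 (H2) depth=16
  + 240.194.251.11/32 (H3) depth=32
  + 58.168.0.0/16 (H0) depth=16
  Q 116.50.121.62: descend 0 ; hops seen [H3] ; pick H3
  + 58.168.7.172/32 (H3) depth=32
  + 58.160.0.0/12 (H3) depth=12
  Q 224.66.76.142: descend 11100000 ; hops seen [H3,H1] ; pick H1
  + 58.168.7.128/26 (H3) depth=26
  Q 224.144.93.66: descend 1110000010010000010111010100 ; hops seen [H3,H1,H0,H0] ; pick H0
  Q 240.194.240.1: descend 11110000110000101111 ; hops seen [H3,H0] ; pick H0
  Q 238.230.231.214: descend 1110 ; hops seen [H3] ; pick H3
  + 197.232.0.0/14 (H2) depth=14
  Q 197.232.0.0: descend 1100010111101000 ; hops seen [H3,H2,H2] ; pick H2
  Q 58.168.7.147: descend 00111010101010000000011110 ; hops seen [H3,H3,H0,H0,H3] ; pick H3
  - 58.160.0.0/12 clear@12
  Q 197.232.41.49: descend 1100010111101000 ; hops seen [H3,H2,H2] ; pick H2
  Q 58.168.123.28: descend 00111010101010000 ; hops seen [H3,H0] ; pick H0

== LOOKUPS ==
["H2","H1","H1","H0","H2","H1","H3","H0","H0","H3","H1","H0","H0","H3","H2","H3","H2","H0"]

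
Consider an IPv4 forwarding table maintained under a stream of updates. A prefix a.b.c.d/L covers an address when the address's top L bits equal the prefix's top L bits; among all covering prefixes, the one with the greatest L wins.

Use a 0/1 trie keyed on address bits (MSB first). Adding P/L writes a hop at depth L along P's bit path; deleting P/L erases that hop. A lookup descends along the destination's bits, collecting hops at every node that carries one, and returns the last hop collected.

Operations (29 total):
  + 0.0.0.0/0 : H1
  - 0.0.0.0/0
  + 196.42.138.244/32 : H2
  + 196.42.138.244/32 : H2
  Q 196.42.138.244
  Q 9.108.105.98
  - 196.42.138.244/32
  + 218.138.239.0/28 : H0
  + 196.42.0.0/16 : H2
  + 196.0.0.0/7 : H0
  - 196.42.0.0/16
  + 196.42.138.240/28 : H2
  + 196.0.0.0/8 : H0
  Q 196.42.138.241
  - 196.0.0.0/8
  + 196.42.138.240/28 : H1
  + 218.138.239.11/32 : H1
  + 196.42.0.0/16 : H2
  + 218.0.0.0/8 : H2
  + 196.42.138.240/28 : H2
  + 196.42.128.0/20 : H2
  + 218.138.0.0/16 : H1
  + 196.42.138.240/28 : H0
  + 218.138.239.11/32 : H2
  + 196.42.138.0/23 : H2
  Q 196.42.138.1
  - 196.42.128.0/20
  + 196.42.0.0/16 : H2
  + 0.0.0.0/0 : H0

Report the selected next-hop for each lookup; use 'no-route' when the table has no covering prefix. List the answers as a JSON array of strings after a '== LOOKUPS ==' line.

Apply in order:
  add 0.0.0.0/0 -> H1 at depth 0
  - 0.0.0.0/0 clear@0
  add 196.42.138.244/32 -> H2 at depth 32
  add 196.42.138.244/32 -> H2 at depth 32
  ? 196.42.138.244  path d0:-→d1:-→d2:-→d3:-→d4:-→d5:-→d6:-→d7:-→d8:-→d9:-→d10:-→d11:-→d12:-→d13:-→d14:-→d15:-→d16:-→d17:-→d18:-→d19:-→d20:-→d21:-→d22:-→d23:-→d24:-→d25:-→d26:-→d27:-→d28:-→d29:-→d30:-→d31:-→d32:H2  best=H2
  ? 9.108.105.98  path d0:-  best=no-route
  - 196.42.138.244/32 clear@32
  add 218.138.239.0/28 -> H0 at depth 28
  add 196.42.0.0/16 -> H2 at depth 16
  add 196.0.0.0/7 -> H0 at depth 7
  - 196.42.0.0/16 clear@16
  add 196.42.138.240/28 -> H2 at depth 28
  add 196.0.0.0/8 -> H0 at depth 8
  ? 196.42.138.241  path d0:-→d1:-→d2:-→d3:-→d4:-→d5:-→d6:-→d7:H0→d8:H0→d9:-→d10:-→d11:-→d12:-→d13:-→d14:-→d15:-→d16:-→d17:-→d18:-→d19:-→d20:-→d21:-→d22:-→d23:-→d24:-→d25:-→d26:-→d27:-→d28:H2→d29:-  best=H2
  - 196.0.0.0/8 clear@8
  add 196.42.138.240/28 -> H1 at depth 28
  add 218.138.239.11/32 -> H1 at depth 32
  add 196.42.0.0/16 -> H2 at depth 16
  add 218.0.0.0/8 -> H2 at depth 8
  add 196.42.138.240/28 -> H2 at depth 28
  add 196.42.128.0/20 -> H2 at depth 20
  add 218.138.0.0/16 -> H1 at depth 16
  add 196.42.138.240/28 -> H0 at depth 28
  add 218.138.239.11/32 -> H2 at depth 32
  add 196.42.138.0/23 -> H2 at depth 23
  ? 196.42.138.1  path d0:-→d1:-→d2:-→d3:-→d4:-→d5:-→d6:-→d7:H0→d8:-→d9:-→d10:-→d11:-→d12:-→d13:-→d14:-→d15:-→d16:H2→d17:-→d18:-→d19:-→d20:H2→d21:-→d22:-→d23:H2→d24:-  best=H2
  - 196.42.128.0/20 clear@20
  add 196.42.0.0/16 -> H2 at depth 16
  add 0.0.0.0/0 -> H0 at depth 0

== LOOKUPS ==
["H2","no-route","H2","H2"]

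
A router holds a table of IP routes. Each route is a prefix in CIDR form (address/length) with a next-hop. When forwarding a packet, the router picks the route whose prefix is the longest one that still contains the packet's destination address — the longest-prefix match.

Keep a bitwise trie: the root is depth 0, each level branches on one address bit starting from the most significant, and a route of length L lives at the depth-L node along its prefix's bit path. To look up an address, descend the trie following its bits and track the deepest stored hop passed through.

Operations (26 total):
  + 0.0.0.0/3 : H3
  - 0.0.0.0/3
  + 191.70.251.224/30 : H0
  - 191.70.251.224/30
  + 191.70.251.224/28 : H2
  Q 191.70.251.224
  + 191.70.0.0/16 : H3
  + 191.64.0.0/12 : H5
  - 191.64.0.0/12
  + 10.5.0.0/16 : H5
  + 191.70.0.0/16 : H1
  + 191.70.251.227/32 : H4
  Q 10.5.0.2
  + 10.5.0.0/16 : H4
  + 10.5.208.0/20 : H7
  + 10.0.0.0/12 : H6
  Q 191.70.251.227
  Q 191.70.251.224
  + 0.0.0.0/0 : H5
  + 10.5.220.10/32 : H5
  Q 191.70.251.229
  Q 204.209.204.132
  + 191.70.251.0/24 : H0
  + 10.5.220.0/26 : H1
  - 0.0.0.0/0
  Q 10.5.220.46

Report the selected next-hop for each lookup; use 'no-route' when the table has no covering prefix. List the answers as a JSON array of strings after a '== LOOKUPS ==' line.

Apply in order:
  + 0.0.0.0/3 (H3) depth=3
  del 0.0.0.0/3 (clear depth 3)
  + 191.70.251.224/30 (H0) depth=30
  del 191.70.251.224/30 (clear depth 30)
  + 191.70.251.224/28 (H2) depth=28
  Q 191.70.251.224: descend 101111110100011011111011111000 ; hops seen [H2] ; pick H2
  + 191.70.0.0/16 (H3) depth=16
  + 191.64.0.0/12 (H5) depth=12
  del 191.64.0.0/12 (clear depth 12)
  + 10.5.0.0/16 (H5) depth=16
  + 191.70.0.0/16 (H1) depth=16
  + 191.70.251.227/32 (H4) depth=32
  Q 10.5.0.2: descend 0000101000000101 ; hops seen [H5] ; pick H5
  + 10.5.0.0/16 (H4) depth=16
  + 10.5.208.0/20 (H7) depth=20
  + 10.0.0.0/12 (H6) depth=12
  Q 191.70.251.227: descend 10111111010001101111101111100011 ; hops seen [H1,H2,H4] ; pick H4
  Q 191.70.251.224: descend 101111110100011011111011111000 ; hops seen [H1,H2] ; pick H2
  + 0.0.0.0/0 (H5) depth=0
  + 10.5.220.10/32 (H5) depth=32
  Q 191.70.251.229: descend 10111111010001101111101111100 ; hops seen [H5,H1,H2] ; pick H2
  Q 204.209.204.132: descend 1 ; hops seen [H5] ; pick H5
  + 191.70.251.0/24 (H0) depth=24
  + 10.5.220.0/26 (H1) depth=26
  del 0.0.0.0/0 (clear depth 0)
  Q 10.5.220.46: descend 00001010000001011101110000 ; hops seen [H6,H4,H7,H1] ; pick H1

== LOOKUPS ==
["H2","H5","H4","H2","H2","H5","H1"]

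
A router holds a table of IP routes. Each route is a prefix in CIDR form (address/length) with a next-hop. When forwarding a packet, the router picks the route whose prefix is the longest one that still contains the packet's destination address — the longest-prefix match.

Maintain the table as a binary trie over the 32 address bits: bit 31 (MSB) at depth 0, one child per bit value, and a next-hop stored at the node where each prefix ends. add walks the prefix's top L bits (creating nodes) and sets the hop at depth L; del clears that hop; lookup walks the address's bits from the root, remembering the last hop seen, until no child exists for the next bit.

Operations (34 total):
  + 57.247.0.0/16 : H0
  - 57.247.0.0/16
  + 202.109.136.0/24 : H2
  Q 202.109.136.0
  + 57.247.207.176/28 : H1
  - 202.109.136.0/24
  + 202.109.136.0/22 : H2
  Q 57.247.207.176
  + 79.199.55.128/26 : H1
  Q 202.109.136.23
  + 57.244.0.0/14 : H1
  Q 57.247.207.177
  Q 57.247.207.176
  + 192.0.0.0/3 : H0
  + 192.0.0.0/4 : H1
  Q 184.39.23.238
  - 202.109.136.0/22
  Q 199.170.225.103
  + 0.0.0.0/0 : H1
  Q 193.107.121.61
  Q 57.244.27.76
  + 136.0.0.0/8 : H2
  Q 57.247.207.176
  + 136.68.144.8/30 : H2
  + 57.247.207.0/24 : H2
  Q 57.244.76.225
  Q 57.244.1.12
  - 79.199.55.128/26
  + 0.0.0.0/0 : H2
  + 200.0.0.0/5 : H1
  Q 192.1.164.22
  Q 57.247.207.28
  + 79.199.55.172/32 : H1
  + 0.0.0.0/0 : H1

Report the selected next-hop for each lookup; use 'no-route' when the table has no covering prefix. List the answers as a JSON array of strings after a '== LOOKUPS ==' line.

Apply in order:
  add 57.247.0.0/16 -> H0 at depth 16
  del 57.247.0.0/16 (clear depth 16)
  add 202.109.136.0/24 -> H2 at depth 24
  ? 202.109.136.0  path d0:-→d1:-→d2:-→d3:-→d4:-→d5:-→d6:-→d7:-→d8:-→d9:-→d10:-→d11:-→d12:-→d13:-→d14:-→d15:-→d16:-→d17:-→d18:-→d19:-→d20:-→d21:-→d22:-→d23:-→d24:H2  best=H2
  add 57.247.207.176/28 -> H1 at depth 28
  del 202.109.136.0/24 (clear depth 24)
  add 202.109.136.0/22 -> H2 at depth 22
  ? 57.247.207.176  path d0:-→d1:-→d2:-→d3:-→d4:-→d5:-→d6:-→d7:-→d8:-→d9:-→d10:-→d11:-→d12:-→d13:-→d14:-→d15:-→d16:-→d17:-→d18:-→d19:-→d20:-→d21:-→d22:-→d23:-→d24:-→d25:-→d26:-→d27:-→d28:H1  best=H1
  add 79.199.55.128/26 -> H1 at depth 26
  ? 202.109.136.23  path d0:-→d1:-→d2:-→d3:-→d4:-→d5:-→d6:-→d7:-→d8:-→d9:-→d10:-→d11:-→d12:-→d13:-→d14:-→d15:-→d16:-→d17:-→d18:-→d19:-→d20:-→d21:-→d22:H2→d23:-→d24:-  best=H2
  add 57.244.0.0/14 -> H1 at depth 14
  ? 57.247.207.177  path d0:-→d1:-→d2:-→d3:-→d4:-→d5:-→d6:-→d7:-→d8:-→d9:-→d10:-→d11:-→d12:-→d13:-→d14:H1→d15:-→d16:-→d17:-→d18:-→d19:-→d20:-→d21:-→d22:-→d23:-→d24:-→d25:-→d26:-→d27:-→d28:H1  best=H1
  ? 57.247.207.176  path d0:-→d1:-→d2:-→d3:-→d4:-→d5:-→d6:-→d7:-→d8:-→d9:-→d10:-→d11:-→d12:-→d13:-→d14:H1→d15:-→d16:-→d17:-→d18:-→d19:-→d20:-→d21:-→d22:-→d23:-→d24:-→d25:-→d26:-→d27:-→d28:H1  best=H1
  add 192.0.0.0/3 -> H0 at depth 3
  add 192.0.0.0/4 -> H1 at depth 4
  ? 184.39.23.238  path d0:-→d1:-  best=no-route
  del 202.109.136.0/22 (clear depth 22)
  ? 199.170.225.103  path d0:-→d1:-→d2:-→d3:H0→d4:H1  best=H1
  add 0.0.0.0/0 -> H1 at depth 0
  ? 193.107.121.61  path d0:H1→d1:-→d2:-→d3:H0→d4:H1  best=H1
  ? 57.244.27.76  path d0:H1→d1:-→d2:-→d3:-→d4:-→d5:-→d6:-→d7:-→d8:-→d9:-→d10:-→d11:-→d12:-→d13:-→d14:H1  best=H1
  add 136.0.0.0/8 -> H2 at depth 8
  ? 57.247.207.176  path d0:H1→d1:-→d2:-→d3:-→d4:-→d5:-→d6:-→d7:-→d8:-→d9:-→d10:-→d11:-→d12:-→d13:-→d14:H1→d15:-→d16:-→d17:-→d18:-→d19:-→d20:-→d21:-→d22:-→d23:-→d24:-→d25:-→d26:-→d27:-→d28:H1  best=H1
  add 136.68.144.8/30 -> H2 at depth 30
  add 57.247.207.0/24 -> H2 at depth 24
  ? 57.244.76.225  path d0:H1→d1:-→d2:-→d3:-→d4:-→d5:-→d6:-→d7:-→d8:-→d9:-→d10:-→d11:-→d12:-→d13:-→d14:H1  best=H1
  ? 57.244.1.12  path d0:H1→d1:-→d2:-→d3:-→d4:-→d5:-→d6:-→d7:-→d8:-→d9:-→d10:-→d11:-→d12:-→d13:-→d14:H1  best=H1
  del 79.199.55.128/26 (clear depth 26)
  add 0.0.0.0/0 -> H2 at depth 0
  add 200.0.0.0/5 -> H1 at depth 5
  ? 192.1.164.22  path d0:H2→d1:-→d2:-→d3:H0→d4:H1  best=H1
  ? 57.247.207.28  path d0:H2→d1:-→d2:-→d3:-→d4:-→d5:-→d6:-→d7:-→d8:-→d9:-→d10:-→d11:-→d12:-→d13:-→d14:H1→d15:-→d16:-→d17:-→d18:-→d19:-→d20:-→d21:-→d22:-→d23:-→d24:H2  best=H2
  add 79.199.55.172/32 -> H1 at depth 32
  add 0.0.0.0/0 -> H1 at depth 0

== LOOKUPS ==
["H2","H1","H2","H1","H1","no-route","H1","H1","H1","H1","H1","H1","H1","H2"]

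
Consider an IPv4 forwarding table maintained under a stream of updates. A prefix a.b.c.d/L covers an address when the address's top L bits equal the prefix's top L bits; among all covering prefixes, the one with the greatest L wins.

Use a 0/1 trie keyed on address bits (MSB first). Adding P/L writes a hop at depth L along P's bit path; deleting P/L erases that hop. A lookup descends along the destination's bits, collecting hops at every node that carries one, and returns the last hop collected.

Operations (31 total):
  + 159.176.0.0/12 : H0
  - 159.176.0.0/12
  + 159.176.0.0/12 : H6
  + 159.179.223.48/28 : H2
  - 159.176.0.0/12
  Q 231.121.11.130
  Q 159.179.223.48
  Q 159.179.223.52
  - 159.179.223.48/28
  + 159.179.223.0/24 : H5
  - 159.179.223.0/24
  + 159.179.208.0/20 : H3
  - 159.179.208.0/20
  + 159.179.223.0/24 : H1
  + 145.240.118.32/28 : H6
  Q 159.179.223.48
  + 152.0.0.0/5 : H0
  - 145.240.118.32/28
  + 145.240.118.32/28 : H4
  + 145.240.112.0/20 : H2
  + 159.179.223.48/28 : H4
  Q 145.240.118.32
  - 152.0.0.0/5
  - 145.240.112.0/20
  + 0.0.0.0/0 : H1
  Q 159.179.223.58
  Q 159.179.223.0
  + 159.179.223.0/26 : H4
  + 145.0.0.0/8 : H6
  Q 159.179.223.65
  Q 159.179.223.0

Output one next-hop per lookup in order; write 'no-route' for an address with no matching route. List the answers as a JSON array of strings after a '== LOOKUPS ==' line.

Apply in order:
  + 159.176.0.0/12 (H0) depth=12
  del 159.176.0.0/12 (clear depth 12)
  + 159.176.0.0/12 (H6) depth=12
  + 159.179.223.48/28 (H2) depth=28
  del 159.176.0.0/12 (clear depth 12)
  Q 231.121.11.130: descend 1 ; hops seen [∅] ; pick no-route
  Q 159.179.223.48: descend 1001111110110011110111110011 ; hops seen [H2] ; pick H2
  Q 159.179.223.52: descend 1001111110110011110111110011 ; hops seen [H2] ; pick H2
  del 159.179.223.48/28 (clear depth 28)
  + 159.179.223.0/24 (H5) depth=24
  del 159.179.223.0/24 (clear depth 24)
  + 159.179.208.0/20 (H3) depth=20
  del 159.179.208.0/20 (clear depth 20)
  + 159.179.223.0/24 (H1) depth=24
  + 145.240.118.32/28 (H6) depth=28
  Q 159.179.223.48: descend 1001111110110011110111110011 ; hops seen [H1] ; pick H1
  + 152.0.0.0/5 (H0) depth=5
  del 145.240.118.32/28 (clear depth 28)
  + 145.240.118.32/28 (H4) depth=28
  + 145.240.112.0/20 (H2) depth=20
  + 159.179.223.48/28 (H4) depth=28
  Q 145.240.118.32: descend 1001000111110000011101100010 ; hops seen [H2,H4] ; pick H4
  del 152.0.0.0/5 (clear depth 5)
  del 145.240.112.0/20 (clear depth 20)
  + 0.0.0.0/0 (H1) depth=0
  Q 159.179.223.58: descend 1001111110110011110111110011 ; hops seen [H1,H1,H4] ; pick H4
  Q 159.179.223.0: descend 10011111101100111101111100 ; hops seen [H1,H1] ; pick H1
  + 159.179.223.0/26 (H4) depth=26
  + 145.0.0.0/8 (H6) depth=8
  Q 159.179.223.65: descend 1001111110110011110111110 ; hops seen [H1,H1] ; pick H1
  Q 159.179.223.0: descend 10011111101100111101111100 ; hops seen [H1,H1,H4] ; pick H4

== LOOKUPS ==
["no-route","H2","H2","H1","H4","H4","H1","H1","H4"]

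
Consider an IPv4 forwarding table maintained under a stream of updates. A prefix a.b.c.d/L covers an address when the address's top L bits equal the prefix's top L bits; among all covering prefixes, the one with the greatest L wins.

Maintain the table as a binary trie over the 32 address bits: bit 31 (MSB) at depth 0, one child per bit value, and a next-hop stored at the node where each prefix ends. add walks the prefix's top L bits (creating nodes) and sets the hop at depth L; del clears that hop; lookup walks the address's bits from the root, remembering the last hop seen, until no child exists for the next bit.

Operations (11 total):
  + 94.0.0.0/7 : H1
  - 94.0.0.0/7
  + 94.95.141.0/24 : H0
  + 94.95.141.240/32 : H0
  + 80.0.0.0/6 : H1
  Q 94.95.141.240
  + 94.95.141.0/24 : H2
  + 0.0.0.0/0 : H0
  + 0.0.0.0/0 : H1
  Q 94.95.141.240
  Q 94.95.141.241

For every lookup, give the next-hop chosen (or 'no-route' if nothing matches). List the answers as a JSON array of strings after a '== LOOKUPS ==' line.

Apply in order:
  + 94.0.0.0/7 (H1) depth=7
  del 94.0.0.0/7 (clear depth 7)
  + 94.95.141.0/24 (H0) depth=24
  + 94.95.141.240/32 (H0) depth=32
  + 80.0.0.0/6 (H1) depth=6
  ? 94.95.141.240  path d0:-→d1:-→d2:-→d3:-→d4:-→d5:-→d6:-→d7:-→d8:-→d9:-→d10:-→d11:-→d12:-→d13:-→d14:-→d15:-→d16:-→d17:-→d18:-→d19:-→d20:-→d21:-→d22:-→d23:-→d24:H0→d25:-→d26:-→d27:-→d28:-→d29:-→d30:-→d31:-→d32:H0  best=H0
  + 94.95.141.0/24 (H2) depth=24
  + 0.0.0.0/0 (H0) depth=0
  + 0.0.0.0/0 (H1) depth=0
  ? 94.95.141.240  path d0:H1→d1:-→d2:-→d3:-→d4:-→d5:-→d6:-→d7:-→d8:-→d9:-→d10:-→d11:-→d12:-→d13:-→d14:-→d15:-→d16:-→d17:-→d18:-→d19:-→d20:-→d21:-→d22:-→d23:-→d24:H2→d25:-→d26:-→d27:-→d28:-→d29:-→d30:-→d31:-→d32:H0  best=H0
  ? 94.95.141.241  path d0:H1→d1:-→d2:-→d3:-→d4:-→d5:-→d6:-→d7:-→d8:-→d9:-→d10:-→d11:-→d12:-→d13:-→d14:-→d15:-→d16:-→d17:-→d18:-→d19:-→d20:-→d21:-→d22:-→d23:-→d24:H2→d25:-→d26:-→d27:-→d28:-→d29:-→d30:-→d31:-  best=H2

== LOOKUPS ==
["H0","H0","H2"]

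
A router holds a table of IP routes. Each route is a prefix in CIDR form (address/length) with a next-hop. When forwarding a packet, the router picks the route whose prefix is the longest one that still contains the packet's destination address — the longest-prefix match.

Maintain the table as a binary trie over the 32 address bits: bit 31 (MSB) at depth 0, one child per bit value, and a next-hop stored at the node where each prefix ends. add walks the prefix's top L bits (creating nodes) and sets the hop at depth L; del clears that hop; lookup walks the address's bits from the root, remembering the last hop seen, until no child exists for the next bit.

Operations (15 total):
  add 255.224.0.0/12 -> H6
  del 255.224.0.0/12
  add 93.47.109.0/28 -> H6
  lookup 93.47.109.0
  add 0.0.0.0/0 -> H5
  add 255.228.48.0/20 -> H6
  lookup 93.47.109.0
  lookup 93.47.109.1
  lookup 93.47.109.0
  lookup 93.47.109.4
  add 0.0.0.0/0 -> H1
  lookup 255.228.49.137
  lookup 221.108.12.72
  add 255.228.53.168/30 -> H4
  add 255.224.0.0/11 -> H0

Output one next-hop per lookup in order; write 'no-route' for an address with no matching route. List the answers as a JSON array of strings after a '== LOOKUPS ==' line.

Trace:
  + 255.224.0.0/12 (H6) depth=12
  del 255.224.0.0/12 (clear depth 12)
  + 93.47.109.0/28 (H6) depth=28
  Q 93.47.109.0: descend 0101110100101111011011010000 ; hops seen [H6] ; pick H6
  + 0.0.0.0/0 (H5) depth=0
  + 255.228.48.0/20 (H6) depth=20
  Q 93.47.109.0: descend 0101110100101111011011010000 ; hops seen [H5,H6] ; pick H6
  Q 93.47.109.1: descend 0101110100101111011011010000 ; hops seen [H5,H6] ; pick H6
  Q 93.47.109.0: descend 0101110100101111011011010000 ; hops seen [H5,H6] ; pick H6
  Q 93.47.109.4: descend 0101110100101111011011010000 ; hops seen [H5,H6] ; pick H6
  + 0.0.0.0/0 (H1) depth=0
  Q 255.228.49.137: descend 11111111111001000011 ; hops seen [H1,H6] ; pick H6
  Q 221.108.12.72: descend 11 ; hops seen [H1] ; pick H1
  + 255.228.53.168/30 (H4) depth=30
  + 255.224.0.0/11 (H0) depth=11

== LOOKUPS ==
["H6","H6","H6","H6","H6","H6","H1"]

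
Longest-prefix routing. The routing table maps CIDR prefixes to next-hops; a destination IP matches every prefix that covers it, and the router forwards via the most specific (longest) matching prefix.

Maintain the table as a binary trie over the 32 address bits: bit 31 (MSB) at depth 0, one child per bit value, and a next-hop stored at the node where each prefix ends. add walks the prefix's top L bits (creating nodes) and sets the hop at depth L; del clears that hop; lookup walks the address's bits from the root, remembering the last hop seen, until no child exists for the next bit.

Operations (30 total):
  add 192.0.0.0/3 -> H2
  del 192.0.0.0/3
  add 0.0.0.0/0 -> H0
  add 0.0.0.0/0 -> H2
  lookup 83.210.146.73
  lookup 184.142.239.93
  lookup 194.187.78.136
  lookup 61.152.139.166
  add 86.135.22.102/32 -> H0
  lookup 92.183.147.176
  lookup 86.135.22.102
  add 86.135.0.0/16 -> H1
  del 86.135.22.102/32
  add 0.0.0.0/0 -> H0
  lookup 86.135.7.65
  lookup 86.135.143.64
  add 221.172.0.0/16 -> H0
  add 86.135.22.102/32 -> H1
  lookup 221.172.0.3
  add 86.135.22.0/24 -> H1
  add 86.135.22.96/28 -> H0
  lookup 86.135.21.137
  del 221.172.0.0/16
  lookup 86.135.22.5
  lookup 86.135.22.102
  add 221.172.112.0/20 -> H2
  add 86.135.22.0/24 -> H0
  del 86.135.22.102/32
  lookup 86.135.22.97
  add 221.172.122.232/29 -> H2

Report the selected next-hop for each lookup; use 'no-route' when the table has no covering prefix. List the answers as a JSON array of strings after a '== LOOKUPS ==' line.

Apply in order:
  + 192.0.0.0/3 (H2) depth=3
  - 192.0.0.0/3 clear@3
  + 0.0.0.0/0 (H0) depth=0
  + 0.0.0.0/0 (H2) depth=0
  lookup 83.210.146.73: bits ε walk d0:H2 -> H2
  lookup 184.142.239.93: bits 1 walk d0:H2→d1:- -> H2
  lookup 194.187.78.136: bits 110 walk d0:H2→d1:-→d2:-→d3:- -> H2
  lookup 61.152.139.166: bits ε walk d0:H2 -> H2
  + 86.135.22.102/32 (H0) depth=32
  lookup 92.183.147.176: bits 0101 walk d0:H2→d1:-→d2:-→d3:-→d4:- -> H2
  lookup 86.135.22.102: bits 01010110100001110001011001100110 walk d0:H2→d1:-→d2:-→d3:-→d4:-→d5:-→d6:-→d7:-→d8:-→d9:-→d10:-→d11:-→d12:-→d13:-→d14:-→d15:-→d16:-→d17:-→d18:-→d19:-→d20:-→d21:-→d22:-→d23:-→d24:-→d25:-→d26:-→d27:-→d28:-→d29:-→d30:-→d31:-→d32:H0 -> H0
  + 86.135.0.0/16 (H1) depth=16
  - 86.135.22.102/32 clear@32
  + 0.0.0.0/0 (H0) depth=0
  lookup 86.135.7.65: bits 0101011010000111000 walk d0:H0→d1:-→d2:-→d3:-→d4:-→d5:-→d6:-→d7:-→d8:-→d9:-→d10:-→d11:-→d12:-→d13:-→d14:-→d15:-→d16:H1→d17:-→d18:-→d19:- -> H1
  lookup 86.135.143.64: bits 0101011010000111 walk d0:H0→d1:-→d2:-→d3:-→d4:-→d5:-→d6:-→d7:-→d8:-→d9:-→d10:-→d11:-→d12:-→d13:-→d14:-→d15:-→d16:H1 -> H1
  + 221.172.0.0/16 (H0) depth=16
  + 86.135.22.102/32 (H1) depth=32
  lookup 221.172.0.3: bits 1101110110101100 walk d0:H0→d1:-→d2:-→d3:-→d4:-→d5:-→d6:-→d7:-→d8:-→d9:-→d10:-→d11:-→d12:-→d13:-→d14:-→d15:-→d16:H0 -> H0
  + 86.135.22.0/24 (H1) depth=24
  + 86.135.22.96/28 (H0) depth=28
  lookup 86.135.21.137: bits 0101011010000111000101 walk d0:H0→d1:-→d2:-→d3:-→d4:-→d5:-→d6:-→d7:-→d8:-→d9:-→d10:-→d11:-→d12:-→d13:-→d14:-→d15:-→d16:H1→d17:-→d18:-→d19:-→d20:-→d21:-→d22:- -> H1
  - 221.172.0.0/16 clear@16
  lookup 86.135.22.5: bits 0101011010000111000101100 walk d0:H0→d1:-→d2:-→d3:-→d4:-→d5:-→d6:-→d7:-→d8:-→d9:-→d10:-→d11:-→d12:-→d13:-→d14:-→d15:-→d16:H1→d17:-→d18:-→d19:-→d20:-→d21:-→d22:-→d23:-→d24:H1→d25:- -> H1
  lookup 86.135.22.102: bits 01010110100001110001011001100110 walk d0:H0→d1:-→d2:-→d3:-→d4:-→d5:-→d6:-→d7:-→d8:-→d9:-→d10:-→d11:-→d12:-→d13:-→d14:-→d15:-→d16:H1→d17:-→d18:-→d19:-→d20:-→d21:-→d22:-→d23:-→d24:H1→d25:-→d26:-→d27:-→d28:H0→d29:-→d30:-→d31:-→d32:H1 -> H1
  + 221.172.112.0/20 (H2) depth=20
  + 86.135.22.0/24 (H0) depth=24
  - 86.135.22.102/32 clear@32
  lookup 86.135.22.97: bits 01010110100001110001011001100 walk d0:H0→d1:-→d2:-→d3:-→d4:-→d5:-→d6:-→d7:-→d8:-→d9:-→d10:-→d11:-→d12:-→d13:-→d14:-→d15:-→d16:H1→d17:-→d18:-→d19:-→d20:-→d21:-→d22:-→d23:-→d24:H0→d25:-→d26:-→d27:-→d28:H0→d29:- -> H0
  + 221.172.122.232/29 (H2) depth=29

== LOOKUPS ==
["H2","H2","H2","H2","H2","H0","H1","H1","H0","H1","H1","H1","H0"]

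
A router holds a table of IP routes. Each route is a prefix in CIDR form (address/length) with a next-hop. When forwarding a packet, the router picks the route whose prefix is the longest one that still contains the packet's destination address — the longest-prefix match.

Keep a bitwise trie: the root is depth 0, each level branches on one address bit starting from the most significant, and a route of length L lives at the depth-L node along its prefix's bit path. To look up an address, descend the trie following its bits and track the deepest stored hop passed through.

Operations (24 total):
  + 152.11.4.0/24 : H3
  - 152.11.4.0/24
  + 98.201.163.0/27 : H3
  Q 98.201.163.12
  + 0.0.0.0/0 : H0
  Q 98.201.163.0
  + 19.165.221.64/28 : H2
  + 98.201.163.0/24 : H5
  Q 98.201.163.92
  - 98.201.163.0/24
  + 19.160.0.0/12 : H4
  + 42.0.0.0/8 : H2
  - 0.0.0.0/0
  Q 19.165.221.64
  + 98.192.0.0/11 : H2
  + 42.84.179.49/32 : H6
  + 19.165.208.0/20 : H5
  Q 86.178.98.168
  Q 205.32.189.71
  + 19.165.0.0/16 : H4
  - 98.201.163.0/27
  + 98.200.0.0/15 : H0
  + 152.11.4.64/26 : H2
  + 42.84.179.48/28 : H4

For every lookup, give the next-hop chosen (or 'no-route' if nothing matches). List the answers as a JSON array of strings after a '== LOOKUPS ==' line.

Trace:
  + 152.11.4.0/24 (H3) depth=24
  del 152.11.4.0/24 (clear depth 24)
  + 98.201.163.0/27 (H3) depth=27
  ? 98.201.163.12  path d0:-→d1:-→d2:-→d3:-→d4:-→d5:-→d6:-→d7:-→d8:-→d9:-→d10:-→d11:-→d12:-→d13:-→d14:-→d15:-→d16:-→d17:-→d18:-→d19:-→d20:-→d21:-→d22:-→d23:-→d24:-→d25:-→d26:-→d27:H3  best=H3
  + 0.0.0.0/0 (H0) depth=0
  ? 98.201.163.0  path d0:H0→d1:-→d2:-→d3:-→d4:-→d5:-→d6:-→d7:-→d8:-→d9:-→d10:-→d11:-→d12:-→d13:-→d14:-→d15:-→d16:-→d17:-→d18:-→d19:-→d20:-→d21:-→d22:-→d23:-→d24:-→d25:-→d26:-→d27:H3  best=H3
  + 19.165.221.64/28 (H2) depth=28
  + 98.201.163.0/24 (H5) depth=24
  ? 98.201.163.92  path d0:H0→d1:-→d2:-→d3:-→d4:-→d5:-→d6:-→d7:-→d8:-→d9:-→d10:-→d11:-→d12:-→d13:-→d14:-→d15:-→d16:-→d17:-→d18:-→d19:-→d20:-→d21:-→d22:-→d23:-→d24:H5→d25:-  best=H5
  del 98.201.163.0/24 (clear depth 24)
  + 19.160.0.0/12 (H4) depth=12
  + 42.0.0.0/8 (H2) depth=8
  del 0.0.0.0/0 (clear depth 0)
  ? 19.165.221.64  path d0:-→d1:-→d2:-→d3:-→d4:-→d5:-→d6:-→d7:-→d8:-→d9:-→d10:-→d11:-→d12:H4→d13:-→d14:-→d15:-→d16:-→d17:-→d18:-→d19:-→d20:-→d21:-→d22:-→d23:-→d24:-→d25:-→d26:-→d27:-→d28:H2  best=H2
  + 98.192.0.0/11 (H2) depth=11
  + 42.84.179.49/32 (H6) depth=32
  + 19.165.208.0/20 (H5) depth=20
  ? 86.178.98.168  path d0:-→d1:-→d2:-  best=no-route
  ? 205.32.189.71  path d0:-→d1:-  best=no-route
  + 19.165.0.0/16 (H4) depth=16
  del 98.201.163.0/27 (clear depth 27)
  + 98.200.0.0/15 (H0) depth=15
  + 152.11.4.64/26 (H2) depth=26
  + 42.84.179.48/28 (H4) depth=28

== LOOKUPS ==
["H3","H3","H5","H2","no-route","no-route"]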